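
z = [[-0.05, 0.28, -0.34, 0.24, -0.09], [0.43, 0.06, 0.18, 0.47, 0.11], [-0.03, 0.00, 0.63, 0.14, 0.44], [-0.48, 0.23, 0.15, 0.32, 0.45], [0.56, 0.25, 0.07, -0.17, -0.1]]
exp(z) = [[0.92, 0.3, -0.40, 0.33, -0.08], [0.37, 1.21, 0.25, 0.64, 0.27], [0.08, 0.10, 1.92, 0.2, 0.63], [-0.35, 0.29, 0.38, 1.36, 0.6], [0.6, 0.32, -0.01, -0.03, 0.88]]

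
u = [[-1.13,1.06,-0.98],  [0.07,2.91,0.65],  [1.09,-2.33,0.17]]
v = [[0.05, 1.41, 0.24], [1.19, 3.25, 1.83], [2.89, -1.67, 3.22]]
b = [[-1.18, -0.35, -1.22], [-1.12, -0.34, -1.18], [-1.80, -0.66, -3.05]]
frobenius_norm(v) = 6.24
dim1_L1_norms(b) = [2.75, 2.64, 5.51]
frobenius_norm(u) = 4.35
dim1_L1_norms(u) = [3.17, 3.63, 3.59]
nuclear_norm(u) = 5.95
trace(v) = 6.52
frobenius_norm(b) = 4.33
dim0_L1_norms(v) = [4.13, 6.33, 5.29]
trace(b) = -4.57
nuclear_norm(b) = 4.76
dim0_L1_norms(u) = [2.29, 6.3, 1.8]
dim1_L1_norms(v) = [1.7, 6.27, 7.78]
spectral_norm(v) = 4.84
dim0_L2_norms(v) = [3.13, 3.92, 3.71]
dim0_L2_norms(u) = [1.57, 3.88, 1.19]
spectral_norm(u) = 3.99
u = b + v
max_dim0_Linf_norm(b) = 3.05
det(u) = 1.74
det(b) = -0.01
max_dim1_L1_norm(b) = 5.51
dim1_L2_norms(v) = [1.43, 3.92, 4.64]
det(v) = -0.00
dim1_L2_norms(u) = [1.83, 2.98, 2.58]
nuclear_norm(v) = 8.77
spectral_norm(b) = 4.31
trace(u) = 1.95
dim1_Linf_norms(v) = [1.41, 3.25, 3.22]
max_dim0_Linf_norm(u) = 2.91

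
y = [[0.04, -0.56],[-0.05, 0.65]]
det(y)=-0.002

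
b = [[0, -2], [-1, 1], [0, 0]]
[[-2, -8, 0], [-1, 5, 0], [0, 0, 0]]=b@[[2, -1, 0], [1, 4, 0]]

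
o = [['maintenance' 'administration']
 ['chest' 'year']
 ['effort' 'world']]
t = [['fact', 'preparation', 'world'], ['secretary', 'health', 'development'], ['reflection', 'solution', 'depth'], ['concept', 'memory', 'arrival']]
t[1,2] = 'development'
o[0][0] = 'maintenance'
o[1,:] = ['chest', 'year']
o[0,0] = 'maintenance'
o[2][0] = 'effort'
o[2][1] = 'world'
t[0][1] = 'preparation'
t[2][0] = 'reflection'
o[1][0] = 'chest'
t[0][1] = 'preparation'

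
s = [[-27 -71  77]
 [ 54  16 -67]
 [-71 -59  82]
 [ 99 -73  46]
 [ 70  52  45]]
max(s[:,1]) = 52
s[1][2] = -67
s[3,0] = 99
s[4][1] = 52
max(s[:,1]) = 52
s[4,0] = 70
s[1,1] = 16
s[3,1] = -73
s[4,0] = 70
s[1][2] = -67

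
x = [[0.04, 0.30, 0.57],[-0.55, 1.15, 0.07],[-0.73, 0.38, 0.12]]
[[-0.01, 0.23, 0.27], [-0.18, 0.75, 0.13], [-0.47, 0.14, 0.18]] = x @ [[0.71, 0.19, -0.17],[0.19, 0.74, 0.0],[-0.17, 0.0, 0.48]]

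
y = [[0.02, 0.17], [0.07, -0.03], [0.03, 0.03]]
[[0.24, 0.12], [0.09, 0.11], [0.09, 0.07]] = y @ [[1.75, 1.74], [1.18, 0.48]]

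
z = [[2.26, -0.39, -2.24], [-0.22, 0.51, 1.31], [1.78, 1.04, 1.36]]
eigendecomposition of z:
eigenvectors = [[-0.75+0.00j,(-0.75-0j),(-0.23+0j)], [0.24+0.20j,(0.24-0.2j),(0.89+0j)], [-0.11+0.57j,-0.11-0.57j,(-0.39+0j)]]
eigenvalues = [(2.06+1.79j), (2.06-1.79j), 0j]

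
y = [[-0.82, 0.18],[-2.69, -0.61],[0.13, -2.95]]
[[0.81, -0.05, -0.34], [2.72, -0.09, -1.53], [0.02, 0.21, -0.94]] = y@[[-1.0, 0.05, 0.49], [-0.05, -0.07, 0.34]]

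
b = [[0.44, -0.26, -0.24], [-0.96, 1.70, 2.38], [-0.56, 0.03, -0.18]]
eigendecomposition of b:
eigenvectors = [[(0.17+0j), 0.19+0.03j, (0.19-0.03j)],[-0.98+0.00j, 0.83+0.00j, (0.83-0j)],[(-0.06+0j), -0.52+0.02j, (-0.52-0.02j)]]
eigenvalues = [(2.01+0j), (-0.02+0.04j), (-0.02-0.04j)]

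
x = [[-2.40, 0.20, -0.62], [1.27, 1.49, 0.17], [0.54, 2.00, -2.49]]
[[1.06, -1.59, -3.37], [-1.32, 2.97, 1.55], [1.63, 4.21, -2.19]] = x @ [[-0.19, 0.89, 1.12], [-0.59, 1.29, -0.04], [-1.17, -0.46, 1.09]]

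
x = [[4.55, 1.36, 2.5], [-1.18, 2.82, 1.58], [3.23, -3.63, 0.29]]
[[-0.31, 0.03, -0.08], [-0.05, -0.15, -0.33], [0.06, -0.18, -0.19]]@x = [[-1.7, -0.05, -0.75], [-1.12, 0.71, -0.46], [-0.13, 0.26, -0.19]]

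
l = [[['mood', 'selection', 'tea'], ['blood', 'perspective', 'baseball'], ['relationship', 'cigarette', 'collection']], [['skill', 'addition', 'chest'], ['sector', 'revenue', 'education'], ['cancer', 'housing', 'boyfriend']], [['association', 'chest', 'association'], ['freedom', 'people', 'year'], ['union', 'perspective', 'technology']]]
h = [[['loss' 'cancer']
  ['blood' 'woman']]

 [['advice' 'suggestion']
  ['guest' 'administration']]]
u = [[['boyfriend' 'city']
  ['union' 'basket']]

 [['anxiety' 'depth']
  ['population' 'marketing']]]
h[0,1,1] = 'woman'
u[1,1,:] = ['population', 'marketing']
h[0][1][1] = 'woman'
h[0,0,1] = 'cancer'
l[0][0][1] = 'selection'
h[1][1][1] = 'administration'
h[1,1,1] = 'administration'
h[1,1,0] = 'guest'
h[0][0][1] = 'cancer'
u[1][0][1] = 'depth'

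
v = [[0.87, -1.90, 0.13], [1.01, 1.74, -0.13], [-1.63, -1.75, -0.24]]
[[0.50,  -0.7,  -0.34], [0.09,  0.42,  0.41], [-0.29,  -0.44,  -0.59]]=v@[[0.30, -0.12, 0.06], [-0.12, 0.33, 0.23], [0.06, 0.23, 0.38]]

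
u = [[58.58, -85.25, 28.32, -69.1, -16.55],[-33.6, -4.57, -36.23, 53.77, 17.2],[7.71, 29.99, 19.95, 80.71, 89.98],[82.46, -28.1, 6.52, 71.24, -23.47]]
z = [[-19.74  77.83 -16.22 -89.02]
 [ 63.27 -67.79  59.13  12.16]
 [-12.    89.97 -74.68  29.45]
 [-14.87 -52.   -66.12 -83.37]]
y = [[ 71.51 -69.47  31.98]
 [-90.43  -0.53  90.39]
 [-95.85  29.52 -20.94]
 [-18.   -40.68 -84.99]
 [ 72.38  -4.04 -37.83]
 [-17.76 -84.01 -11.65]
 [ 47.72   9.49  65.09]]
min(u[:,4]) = -23.47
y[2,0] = -95.85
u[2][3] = 80.71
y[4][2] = -37.83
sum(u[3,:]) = 108.65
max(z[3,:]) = -14.87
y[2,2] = -20.94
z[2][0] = -12.0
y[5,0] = -17.76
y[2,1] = 29.52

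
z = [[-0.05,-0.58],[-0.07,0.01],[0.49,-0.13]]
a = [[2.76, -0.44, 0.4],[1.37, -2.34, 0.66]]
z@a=[[-0.93, 1.38, -0.40], [-0.18, 0.01, -0.02], [1.17, 0.09, 0.11]]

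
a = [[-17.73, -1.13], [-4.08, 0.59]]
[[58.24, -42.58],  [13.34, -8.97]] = a@[[-3.28, 2.34], [-0.08, 0.97]]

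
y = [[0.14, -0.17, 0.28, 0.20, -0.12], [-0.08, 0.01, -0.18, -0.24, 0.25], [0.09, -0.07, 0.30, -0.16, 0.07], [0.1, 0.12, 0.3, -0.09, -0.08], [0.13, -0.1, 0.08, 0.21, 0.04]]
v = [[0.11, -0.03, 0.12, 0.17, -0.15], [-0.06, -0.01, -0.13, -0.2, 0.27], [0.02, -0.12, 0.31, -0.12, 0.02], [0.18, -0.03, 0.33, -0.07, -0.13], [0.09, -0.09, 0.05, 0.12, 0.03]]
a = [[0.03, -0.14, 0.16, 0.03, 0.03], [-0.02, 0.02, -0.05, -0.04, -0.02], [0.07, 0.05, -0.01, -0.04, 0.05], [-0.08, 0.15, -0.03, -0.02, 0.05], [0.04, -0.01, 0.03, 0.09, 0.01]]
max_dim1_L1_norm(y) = 0.91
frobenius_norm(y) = 0.83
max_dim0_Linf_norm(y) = 0.3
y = a + v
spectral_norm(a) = 0.27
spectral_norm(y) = 0.64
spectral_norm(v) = 0.58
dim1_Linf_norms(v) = [0.17, 0.27, 0.31, 0.33, 0.12]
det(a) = -0.00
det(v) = -0.00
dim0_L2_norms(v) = [0.24, 0.16, 0.49, 0.32, 0.34]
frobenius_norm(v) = 0.73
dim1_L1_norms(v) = [0.58, 0.67, 0.59, 0.74, 0.38]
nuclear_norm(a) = 0.59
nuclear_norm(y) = 1.45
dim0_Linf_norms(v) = [0.18, 0.12, 0.33, 0.2, 0.27]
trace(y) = 0.40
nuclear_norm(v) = 1.26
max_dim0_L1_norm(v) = 0.94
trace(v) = 0.37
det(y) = 0.00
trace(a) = 0.03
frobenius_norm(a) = 0.33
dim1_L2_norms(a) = [0.22, 0.07, 0.11, 0.18, 0.1]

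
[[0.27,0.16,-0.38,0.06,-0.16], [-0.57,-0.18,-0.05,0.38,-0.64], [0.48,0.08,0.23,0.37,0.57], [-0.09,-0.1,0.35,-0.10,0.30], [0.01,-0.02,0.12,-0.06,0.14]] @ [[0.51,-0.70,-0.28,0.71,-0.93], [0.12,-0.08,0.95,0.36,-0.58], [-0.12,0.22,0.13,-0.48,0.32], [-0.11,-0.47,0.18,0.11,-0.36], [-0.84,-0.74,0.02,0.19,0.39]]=[[0.33, -0.20, 0.03, 0.41, -0.55], [0.19, 0.7, 0.04, -0.53, 0.23], [-0.29, -0.89, 0.05, 0.41, -0.33], [-0.34, -0.03, -0.04, -0.22, 0.41], [-0.12, -0.05, -0.01, -0.04, 0.12]]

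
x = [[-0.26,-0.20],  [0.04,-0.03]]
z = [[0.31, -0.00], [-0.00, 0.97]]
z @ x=[[-0.08, -0.06],  [0.04, -0.03]]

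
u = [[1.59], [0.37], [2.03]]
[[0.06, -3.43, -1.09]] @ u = [[-3.39]]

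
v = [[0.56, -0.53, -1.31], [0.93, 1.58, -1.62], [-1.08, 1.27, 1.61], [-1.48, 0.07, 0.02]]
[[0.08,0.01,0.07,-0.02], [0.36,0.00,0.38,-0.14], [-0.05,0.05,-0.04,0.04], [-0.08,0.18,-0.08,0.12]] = v @[[0.06,-0.12,0.06,-0.08], [0.11,0.01,0.12,-0.04], [-0.08,-0.06,-0.08,0.00]]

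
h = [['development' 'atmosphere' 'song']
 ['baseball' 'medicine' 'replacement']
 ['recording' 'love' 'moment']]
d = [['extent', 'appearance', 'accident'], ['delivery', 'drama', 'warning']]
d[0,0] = 'extent'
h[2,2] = 'moment'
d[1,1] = 'drama'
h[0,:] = ['development', 'atmosphere', 'song']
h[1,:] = ['baseball', 'medicine', 'replacement']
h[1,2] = 'replacement'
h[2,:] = ['recording', 'love', 'moment']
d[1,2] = 'warning'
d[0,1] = 'appearance'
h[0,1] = 'atmosphere'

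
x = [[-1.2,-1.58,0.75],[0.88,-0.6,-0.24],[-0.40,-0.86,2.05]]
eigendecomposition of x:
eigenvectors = [[0.78+0.00j,0.78-0.00j,0.24+0.00j],[(-0.11-0.59j),-0.11+0.59j,-0.01+0.00j],[0.12-0.13j,0.12+0.13j,(0.97+0j)]]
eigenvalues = [(-0.86+1.07j), (-0.86-1.07j), (1.96+0j)]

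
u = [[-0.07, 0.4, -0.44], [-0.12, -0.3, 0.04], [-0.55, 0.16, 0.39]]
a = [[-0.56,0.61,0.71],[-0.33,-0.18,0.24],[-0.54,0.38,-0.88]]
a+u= [[-0.63,1.01,0.27], [-0.45,-0.48,0.28], [-1.09,0.54,-0.49]]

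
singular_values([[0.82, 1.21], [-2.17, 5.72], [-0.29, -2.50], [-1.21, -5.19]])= [8.23, 2.57]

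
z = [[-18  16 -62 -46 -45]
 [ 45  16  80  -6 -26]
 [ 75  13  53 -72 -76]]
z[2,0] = 75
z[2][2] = 53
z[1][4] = -26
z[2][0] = 75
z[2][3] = -72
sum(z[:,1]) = 45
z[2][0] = 75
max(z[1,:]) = 80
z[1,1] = 16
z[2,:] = [75, 13, 53, -72, -76]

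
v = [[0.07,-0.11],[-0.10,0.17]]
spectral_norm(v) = 0.24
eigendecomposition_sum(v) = [[0.0,0.0], [0.00,0.00]] + [[0.07, -0.11],[-0.1, 0.17]]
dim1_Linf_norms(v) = [0.11, 0.17]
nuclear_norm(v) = 0.24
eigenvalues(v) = [0.0, 0.24]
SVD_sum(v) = [[0.07, -0.11], [-0.10, 0.17]] + [[0.0, 0.0], [0.00, 0.00]]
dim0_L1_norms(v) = [0.17, 0.28]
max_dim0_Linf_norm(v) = 0.17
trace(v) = 0.24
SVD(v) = [[-0.55, 0.83], [0.83, 0.55]] @ diag([0.23640115499077324, 0.0038070879985130815]) @ [[-0.52, 0.86], [0.86, 0.52]]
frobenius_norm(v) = 0.24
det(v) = 0.00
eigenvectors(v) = [[-0.86,0.55], [-0.52,-0.83]]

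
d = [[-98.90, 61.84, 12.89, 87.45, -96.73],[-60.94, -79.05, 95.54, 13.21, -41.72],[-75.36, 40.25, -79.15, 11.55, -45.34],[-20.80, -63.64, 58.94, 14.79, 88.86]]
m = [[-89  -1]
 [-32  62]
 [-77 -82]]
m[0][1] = -1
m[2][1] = -82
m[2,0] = -77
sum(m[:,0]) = -198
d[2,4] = -45.34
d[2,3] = 11.55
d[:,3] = [87.45, 13.21, 11.55, 14.79]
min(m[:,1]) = -82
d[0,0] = -98.9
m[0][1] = -1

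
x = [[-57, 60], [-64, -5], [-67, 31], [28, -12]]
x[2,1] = 31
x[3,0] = 28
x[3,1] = -12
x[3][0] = 28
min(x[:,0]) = -67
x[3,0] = 28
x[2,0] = -67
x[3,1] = -12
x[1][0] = -64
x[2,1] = 31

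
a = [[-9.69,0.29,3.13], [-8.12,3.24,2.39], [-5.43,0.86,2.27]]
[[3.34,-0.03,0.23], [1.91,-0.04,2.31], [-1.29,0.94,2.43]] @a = [[-33.37, 1.07, 10.9],  [-30.73, 2.41, 11.13],  [-8.33, 4.76, 3.72]]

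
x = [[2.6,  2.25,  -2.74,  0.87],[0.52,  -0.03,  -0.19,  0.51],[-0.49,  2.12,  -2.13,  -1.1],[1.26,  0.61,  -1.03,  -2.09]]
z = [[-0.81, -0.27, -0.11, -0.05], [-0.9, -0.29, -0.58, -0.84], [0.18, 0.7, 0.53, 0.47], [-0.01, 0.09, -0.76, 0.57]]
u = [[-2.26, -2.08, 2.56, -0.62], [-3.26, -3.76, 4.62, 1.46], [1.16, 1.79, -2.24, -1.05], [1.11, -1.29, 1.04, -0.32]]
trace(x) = -1.65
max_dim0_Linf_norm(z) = 0.9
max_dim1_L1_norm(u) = 13.1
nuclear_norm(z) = 3.80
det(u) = 1.38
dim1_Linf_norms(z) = [0.81, 0.9, 0.7, 0.76]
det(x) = -2.73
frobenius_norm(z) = 2.15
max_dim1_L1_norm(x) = 8.46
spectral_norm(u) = 8.59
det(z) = -0.46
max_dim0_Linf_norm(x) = 2.74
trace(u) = -8.58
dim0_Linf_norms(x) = [2.6, 2.25, 2.74, 2.09]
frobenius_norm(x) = 6.21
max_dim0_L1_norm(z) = 1.98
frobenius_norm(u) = 8.91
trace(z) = -0.00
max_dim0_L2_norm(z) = 1.22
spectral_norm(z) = 1.75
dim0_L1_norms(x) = [4.87, 5.01, 6.09, 4.57]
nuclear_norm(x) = 9.94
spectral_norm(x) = 5.27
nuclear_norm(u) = 11.98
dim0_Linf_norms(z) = [0.9, 0.7, 0.76, 0.84]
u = z @ x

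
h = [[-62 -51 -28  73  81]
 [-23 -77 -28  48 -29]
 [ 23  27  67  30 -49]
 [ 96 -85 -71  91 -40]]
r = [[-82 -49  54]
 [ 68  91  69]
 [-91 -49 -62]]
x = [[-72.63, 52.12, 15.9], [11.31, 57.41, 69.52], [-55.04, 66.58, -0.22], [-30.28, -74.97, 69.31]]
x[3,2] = 69.31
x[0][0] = -72.63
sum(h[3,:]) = -9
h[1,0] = -23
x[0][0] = -72.63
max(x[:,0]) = 11.31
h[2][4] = -49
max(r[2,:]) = -49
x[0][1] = 52.12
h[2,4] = -49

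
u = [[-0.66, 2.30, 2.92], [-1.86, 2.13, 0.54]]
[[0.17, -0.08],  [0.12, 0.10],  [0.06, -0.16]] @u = [[0.04, 0.22, 0.45], [-0.27, 0.49, 0.40], [0.26, -0.20, 0.09]]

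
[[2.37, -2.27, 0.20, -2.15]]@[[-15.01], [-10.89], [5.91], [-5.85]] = [[2.91]]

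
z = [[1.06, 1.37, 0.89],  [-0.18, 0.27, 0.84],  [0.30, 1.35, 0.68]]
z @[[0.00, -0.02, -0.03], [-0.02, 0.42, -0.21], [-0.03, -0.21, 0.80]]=[[-0.05, 0.37, 0.39], [-0.03, -0.06, 0.62], [-0.05, 0.42, 0.25]]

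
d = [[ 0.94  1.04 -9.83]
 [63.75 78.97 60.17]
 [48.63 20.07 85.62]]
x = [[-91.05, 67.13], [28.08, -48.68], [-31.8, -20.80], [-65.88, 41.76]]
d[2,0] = 48.63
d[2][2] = 85.62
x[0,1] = 67.13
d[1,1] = 78.97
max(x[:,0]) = 28.08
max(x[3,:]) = 41.76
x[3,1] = 41.76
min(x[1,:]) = -48.68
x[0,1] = 67.13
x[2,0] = -31.8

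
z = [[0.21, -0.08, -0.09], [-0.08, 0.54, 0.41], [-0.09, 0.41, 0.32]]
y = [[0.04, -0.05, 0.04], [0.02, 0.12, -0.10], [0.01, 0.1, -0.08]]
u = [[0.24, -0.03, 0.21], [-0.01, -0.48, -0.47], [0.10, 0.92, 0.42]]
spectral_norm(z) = 0.88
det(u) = 0.06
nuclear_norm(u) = 1.70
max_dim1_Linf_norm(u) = 0.92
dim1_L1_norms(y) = [0.13, 0.24, 0.19]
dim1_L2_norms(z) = [0.24, 0.68, 0.53]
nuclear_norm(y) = 0.26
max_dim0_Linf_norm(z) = 0.54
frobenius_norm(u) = 1.26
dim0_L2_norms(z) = [0.24, 0.68, 0.53]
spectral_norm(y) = 0.21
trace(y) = 0.08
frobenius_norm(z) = 0.90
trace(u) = 0.18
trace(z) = 1.07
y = z @ u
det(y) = 0.00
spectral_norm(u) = 1.21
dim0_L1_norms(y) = [0.07, 0.27, 0.22]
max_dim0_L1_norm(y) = 0.27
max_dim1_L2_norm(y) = 0.16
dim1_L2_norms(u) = [0.32, 0.67, 1.02]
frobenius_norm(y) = 0.22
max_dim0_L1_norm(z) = 1.03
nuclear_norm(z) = 1.07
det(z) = 0.00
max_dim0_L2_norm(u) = 1.04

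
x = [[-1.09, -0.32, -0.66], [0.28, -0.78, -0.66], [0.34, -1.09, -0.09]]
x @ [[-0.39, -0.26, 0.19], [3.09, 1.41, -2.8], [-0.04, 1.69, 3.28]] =[[-0.54, -1.28, -1.48], [-2.49, -2.29, 0.07], [-3.50, -1.78, 2.82]]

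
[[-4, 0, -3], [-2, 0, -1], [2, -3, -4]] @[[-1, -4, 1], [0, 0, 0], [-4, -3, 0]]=[[16, 25, -4], [6, 11, -2], [14, 4, 2]]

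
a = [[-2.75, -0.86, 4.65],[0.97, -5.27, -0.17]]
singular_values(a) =[5.53, 5.3]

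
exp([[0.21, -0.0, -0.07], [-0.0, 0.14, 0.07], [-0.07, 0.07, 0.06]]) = [[1.24, -0.00, -0.08],[-0.0, 1.15, 0.08],[-0.08, 0.08, 1.07]]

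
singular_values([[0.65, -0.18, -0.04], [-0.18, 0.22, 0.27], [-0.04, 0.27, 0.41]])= [0.78, 0.5, 0.0]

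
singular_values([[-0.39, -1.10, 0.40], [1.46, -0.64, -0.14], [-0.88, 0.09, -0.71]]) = [1.82, 1.23, 0.73]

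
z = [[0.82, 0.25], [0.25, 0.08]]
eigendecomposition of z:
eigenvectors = [[0.96, -0.29], [0.29, 0.96]]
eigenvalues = [0.9, 0.0]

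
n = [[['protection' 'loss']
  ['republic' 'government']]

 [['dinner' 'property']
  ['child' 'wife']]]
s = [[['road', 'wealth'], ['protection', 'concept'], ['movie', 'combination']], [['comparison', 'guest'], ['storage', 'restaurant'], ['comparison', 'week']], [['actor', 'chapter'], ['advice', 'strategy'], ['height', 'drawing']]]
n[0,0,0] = 'protection'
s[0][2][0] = 'movie'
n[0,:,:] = [['protection', 'loss'], ['republic', 'government']]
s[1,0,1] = 'guest'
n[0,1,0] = 'republic'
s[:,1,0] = ['protection', 'storage', 'advice']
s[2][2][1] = 'drawing'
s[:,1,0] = ['protection', 'storage', 'advice']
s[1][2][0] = 'comparison'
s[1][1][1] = 'restaurant'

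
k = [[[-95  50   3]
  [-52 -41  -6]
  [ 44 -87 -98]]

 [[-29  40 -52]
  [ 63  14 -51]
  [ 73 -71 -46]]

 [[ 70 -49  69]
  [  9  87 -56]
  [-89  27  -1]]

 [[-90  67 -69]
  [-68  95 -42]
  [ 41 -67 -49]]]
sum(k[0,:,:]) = -282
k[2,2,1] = 27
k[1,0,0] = -29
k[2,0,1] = -49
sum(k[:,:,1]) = 65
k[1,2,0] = 73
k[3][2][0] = 41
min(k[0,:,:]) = -98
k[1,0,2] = -52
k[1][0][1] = 40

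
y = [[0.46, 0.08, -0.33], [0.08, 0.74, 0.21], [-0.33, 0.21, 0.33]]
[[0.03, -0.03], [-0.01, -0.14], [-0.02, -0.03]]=y @ [[-0.05, -0.05], [0.03, -0.18], [-0.14, -0.02]]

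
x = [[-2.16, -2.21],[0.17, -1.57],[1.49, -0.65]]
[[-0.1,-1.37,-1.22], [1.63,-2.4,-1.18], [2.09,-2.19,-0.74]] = x @[[1.00, -0.84, -0.18],[-0.93, 1.44, 0.73]]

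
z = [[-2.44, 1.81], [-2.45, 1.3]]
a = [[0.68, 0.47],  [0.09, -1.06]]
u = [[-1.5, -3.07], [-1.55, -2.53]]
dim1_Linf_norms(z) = [2.44, 2.45]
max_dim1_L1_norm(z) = 4.25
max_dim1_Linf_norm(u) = 3.07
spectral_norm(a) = 1.18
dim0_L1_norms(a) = [0.77, 1.53]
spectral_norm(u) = 4.52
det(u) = -0.96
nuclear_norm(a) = 1.83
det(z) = 1.26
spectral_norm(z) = 4.10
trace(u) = -4.03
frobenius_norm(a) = 1.35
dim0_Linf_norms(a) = [0.68, 1.06]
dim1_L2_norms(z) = [3.04, 2.77]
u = z @ a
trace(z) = -1.14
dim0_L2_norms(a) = [0.69, 1.16]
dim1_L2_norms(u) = [3.42, 2.97]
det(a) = -0.76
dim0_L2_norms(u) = [2.16, 3.98]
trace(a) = -0.38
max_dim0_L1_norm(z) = 4.89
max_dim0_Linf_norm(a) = 1.06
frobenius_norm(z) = 4.11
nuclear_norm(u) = 4.73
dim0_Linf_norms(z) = [2.45, 1.81]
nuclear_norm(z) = 4.41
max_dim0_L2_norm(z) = 3.46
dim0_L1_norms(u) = [3.05, 5.6]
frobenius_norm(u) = 4.53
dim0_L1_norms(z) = [4.89, 3.11]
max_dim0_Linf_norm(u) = 3.07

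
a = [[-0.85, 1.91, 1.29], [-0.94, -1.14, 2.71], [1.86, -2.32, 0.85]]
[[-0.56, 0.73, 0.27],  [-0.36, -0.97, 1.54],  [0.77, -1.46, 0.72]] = a @ [[0.31,-0.11,-0.07], [-0.11,0.47,-0.20], [-0.07,-0.20,0.46]]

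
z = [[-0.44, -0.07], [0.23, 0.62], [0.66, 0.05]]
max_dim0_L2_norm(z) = 0.83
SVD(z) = [[-0.48, -0.26],[0.55, -0.83],[0.69, 0.49]] @ diag([0.8884132623227955, 0.5334996488555244]) @ [[0.89, 0.46], [0.46, -0.89]]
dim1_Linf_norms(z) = [0.44, 0.62, 0.66]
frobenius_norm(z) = 1.04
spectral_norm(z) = 0.89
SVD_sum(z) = [[-0.38, -0.19],[0.43, 0.23],[0.54, 0.28]] + [[-0.06, 0.12], [-0.2, 0.39], [0.12, -0.23]]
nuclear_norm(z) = 1.42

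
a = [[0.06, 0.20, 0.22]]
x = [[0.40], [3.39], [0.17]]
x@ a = [[0.02, 0.08, 0.09], [0.2, 0.68, 0.75], [0.01, 0.03, 0.04]]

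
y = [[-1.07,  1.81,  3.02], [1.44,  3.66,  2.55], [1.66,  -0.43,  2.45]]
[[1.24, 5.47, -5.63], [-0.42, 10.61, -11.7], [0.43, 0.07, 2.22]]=y @ [[-0.41, 0.21, 0.13], [-0.24, 2.58, -3.40], [0.41, 0.34, 0.22]]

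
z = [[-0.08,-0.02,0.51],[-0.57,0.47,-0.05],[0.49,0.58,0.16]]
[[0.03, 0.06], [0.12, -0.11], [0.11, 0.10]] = z @ [[-0.04,0.17], [0.21,-0.01], [0.06,0.15]]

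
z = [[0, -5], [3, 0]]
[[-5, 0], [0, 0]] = z@[[0, 0], [1, 0]]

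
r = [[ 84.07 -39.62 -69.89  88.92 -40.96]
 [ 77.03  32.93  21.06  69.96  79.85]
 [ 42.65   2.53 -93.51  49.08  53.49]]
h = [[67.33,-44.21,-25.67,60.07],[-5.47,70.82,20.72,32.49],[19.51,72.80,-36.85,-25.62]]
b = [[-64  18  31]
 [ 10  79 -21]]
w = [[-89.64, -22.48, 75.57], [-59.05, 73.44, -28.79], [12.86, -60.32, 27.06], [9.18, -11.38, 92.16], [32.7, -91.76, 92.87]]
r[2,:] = [42.65, 2.53, -93.51, 49.08, 53.49]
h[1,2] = 20.72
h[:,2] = [-25.67, 20.72, -36.85]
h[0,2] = -25.67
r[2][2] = -93.51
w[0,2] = 75.57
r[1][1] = 32.93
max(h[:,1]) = 72.8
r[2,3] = 49.08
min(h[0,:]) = -44.21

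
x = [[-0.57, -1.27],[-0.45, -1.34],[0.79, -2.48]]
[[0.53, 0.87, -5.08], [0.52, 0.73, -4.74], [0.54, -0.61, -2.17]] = x @[[-0.26, -1.21, 4.07],  [-0.3, -0.14, 2.17]]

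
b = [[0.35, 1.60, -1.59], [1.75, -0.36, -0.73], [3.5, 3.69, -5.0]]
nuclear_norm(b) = 9.34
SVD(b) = [[-0.28, 0.49, -0.82], [-0.16, -0.87, -0.46], [-0.95, -0.00, 0.32]] @ diag([7.532543549305221, 1.7489790956321487, 0.05966406675777389]) @ [[-0.49, -0.52, 0.7], [-0.78, 0.63, -0.08], [0.40, 0.58, 0.71]]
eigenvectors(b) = [[0.37, -0.36, -0.14],[0.01, -0.59, 0.77],[0.93, -0.72, 0.63]]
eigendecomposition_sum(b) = [[0.88, 1.64, -1.80], [0.02, 0.03, -0.03], [2.18, 4.06, -4.47]] + [[-0.17,-0.09,0.07], [-0.27,-0.14,0.11], [-0.33,-0.17,0.13]] + [[-0.37, 0.05, 0.15], [2.01, -0.25, -0.81], [1.65, -0.2, -0.66]]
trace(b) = -5.01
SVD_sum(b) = [[1.04, 1.09, -1.49], [0.58, 0.61, -0.83], [3.49, 3.68, -5.01]] + [[-0.67, 0.54, -0.07], [1.18, -0.95, 0.12], [0.0, -0.00, 0.00]] + [[-0.02, -0.03, -0.03],  [-0.01, -0.02, -0.02],  [0.01, 0.01, 0.01]]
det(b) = -0.79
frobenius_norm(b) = 7.73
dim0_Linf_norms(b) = [3.5, 3.69, 5.0]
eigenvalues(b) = [-3.56, -0.17, -1.28]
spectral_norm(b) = 7.53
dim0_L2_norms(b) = [3.93, 4.04, 5.3]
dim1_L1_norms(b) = [3.54, 2.84, 12.19]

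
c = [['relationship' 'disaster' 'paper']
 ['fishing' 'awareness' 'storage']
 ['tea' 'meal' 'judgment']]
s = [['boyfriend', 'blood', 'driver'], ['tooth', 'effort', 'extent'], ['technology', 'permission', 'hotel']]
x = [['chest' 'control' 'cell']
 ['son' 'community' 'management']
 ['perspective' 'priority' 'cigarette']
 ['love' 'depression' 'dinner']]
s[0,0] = 'boyfriend'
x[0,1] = 'control'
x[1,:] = ['son', 'community', 'management']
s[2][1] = 'permission'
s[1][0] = 'tooth'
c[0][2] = 'paper'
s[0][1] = 'blood'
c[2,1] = 'meal'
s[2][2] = 'hotel'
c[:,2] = ['paper', 'storage', 'judgment']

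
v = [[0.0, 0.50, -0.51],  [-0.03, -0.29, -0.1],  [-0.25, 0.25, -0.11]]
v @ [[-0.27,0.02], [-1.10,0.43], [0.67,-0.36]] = [[-0.89, 0.40], [0.26, -0.09], [-0.28, 0.14]]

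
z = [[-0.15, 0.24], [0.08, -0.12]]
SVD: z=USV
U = [[-0.89,0.45], [0.45,0.89]]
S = [0.32, 0.0]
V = [[0.54, -0.84], [0.84, 0.54]]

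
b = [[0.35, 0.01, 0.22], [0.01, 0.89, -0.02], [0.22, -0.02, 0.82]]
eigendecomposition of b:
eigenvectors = [[0.93, -0.30, -0.21], [-0.03, 0.51, -0.86], [-0.37, -0.81, -0.46]]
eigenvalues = [0.26, 0.92, 0.88]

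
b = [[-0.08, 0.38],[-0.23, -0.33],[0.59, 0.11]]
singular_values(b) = [0.68, 0.45]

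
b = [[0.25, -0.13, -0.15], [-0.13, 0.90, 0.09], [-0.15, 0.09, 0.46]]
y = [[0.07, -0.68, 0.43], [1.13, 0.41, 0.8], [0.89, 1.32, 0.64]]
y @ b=[[0.04, -0.58, 0.13],[0.11, 0.29, 0.24],[-0.05, 1.13, 0.28]]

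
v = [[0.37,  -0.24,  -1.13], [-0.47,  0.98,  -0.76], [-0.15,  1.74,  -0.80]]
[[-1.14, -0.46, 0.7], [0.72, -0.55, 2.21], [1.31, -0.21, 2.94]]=v @[[-0.46,0.65,-0.6], [1.01,0.2,1.15], [0.64,0.58,-1.06]]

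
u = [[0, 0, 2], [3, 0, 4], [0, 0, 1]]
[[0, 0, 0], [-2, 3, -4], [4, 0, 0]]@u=[[0, 0, 0], [9, 0, 4], [0, 0, 8]]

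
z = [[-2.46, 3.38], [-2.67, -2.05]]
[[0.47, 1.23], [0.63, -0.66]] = z@[[-0.22,-0.02], [-0.02,0.35]]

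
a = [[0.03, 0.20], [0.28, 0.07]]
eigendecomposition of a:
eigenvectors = [[-0.68, -0.61], [0.74, -0.79]]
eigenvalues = [-0.19, 0.29]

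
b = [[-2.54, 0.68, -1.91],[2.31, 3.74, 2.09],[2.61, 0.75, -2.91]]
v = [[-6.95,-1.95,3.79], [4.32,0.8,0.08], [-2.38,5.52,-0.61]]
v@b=[[23.04, -9.18, -1.83], [-8.92, 5.99, -6.81], [17.2, 18.57, 17.86]]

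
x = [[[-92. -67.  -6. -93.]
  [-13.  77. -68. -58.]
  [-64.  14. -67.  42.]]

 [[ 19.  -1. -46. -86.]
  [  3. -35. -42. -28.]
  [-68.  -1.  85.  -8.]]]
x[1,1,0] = 3.0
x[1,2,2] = 85.0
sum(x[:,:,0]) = -215.0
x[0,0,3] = -93.0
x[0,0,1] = -67.0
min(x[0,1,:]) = -68.0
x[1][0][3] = -86.0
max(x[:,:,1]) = 77.0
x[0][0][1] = -67.0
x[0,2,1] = 14.0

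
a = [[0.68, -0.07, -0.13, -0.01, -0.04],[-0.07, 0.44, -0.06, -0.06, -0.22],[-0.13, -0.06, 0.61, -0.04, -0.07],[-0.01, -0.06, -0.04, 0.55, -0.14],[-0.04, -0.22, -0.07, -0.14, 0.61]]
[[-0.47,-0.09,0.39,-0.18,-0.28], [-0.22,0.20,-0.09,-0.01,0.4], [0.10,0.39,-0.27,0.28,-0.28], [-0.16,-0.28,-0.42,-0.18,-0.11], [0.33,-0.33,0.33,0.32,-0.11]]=a@[[-0.74, -0.05, 0.5, -0.08, -0.44], [-0.55, 0.15, -0.11, 0.4, 0.71], [-0.04, 0.54, -0.36, 0.56, -0.51], [-0.31, -0.6, -0.71, -0.07, -0.19], [0.22, -0.57, 0.33, 0.72, -0.06]]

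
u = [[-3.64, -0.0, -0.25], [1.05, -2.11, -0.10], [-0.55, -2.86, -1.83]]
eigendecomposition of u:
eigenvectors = [[0.10+0.00j, 0.39-0.17j, (0.39+0.17j)], [(0.21+0j), (-0.45+0.08j), -0.45-0.08j], [-0.97+0.00j, -0.78+0.00j, -0.78-0.00j]]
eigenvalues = [(-1.16+0j), (-3.21+0.18j), (-3.21-0.18j)]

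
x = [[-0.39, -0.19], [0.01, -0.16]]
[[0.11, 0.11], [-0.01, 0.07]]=x @ [[-0.30,  -0.09],[0.03,  -0.42]]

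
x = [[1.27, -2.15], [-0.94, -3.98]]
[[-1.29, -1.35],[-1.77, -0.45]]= x @ [[-0.19, -0.62],[0.49, 0.26]]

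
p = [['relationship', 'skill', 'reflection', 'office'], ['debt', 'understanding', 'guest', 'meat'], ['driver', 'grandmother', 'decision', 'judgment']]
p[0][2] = 'reflection'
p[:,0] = ['relationship', 'debt', 'driver']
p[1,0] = 'debt'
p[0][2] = 'reflection'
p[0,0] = 'relationship'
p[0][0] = 'relationship'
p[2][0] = 'driver'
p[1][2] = 'guest'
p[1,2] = 'guest'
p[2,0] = 'driver'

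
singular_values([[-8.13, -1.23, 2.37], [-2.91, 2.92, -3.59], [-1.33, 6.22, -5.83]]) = [10.05, 8.72, 0.71]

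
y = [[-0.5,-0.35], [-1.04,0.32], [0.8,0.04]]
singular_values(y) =[1.41, 0.47]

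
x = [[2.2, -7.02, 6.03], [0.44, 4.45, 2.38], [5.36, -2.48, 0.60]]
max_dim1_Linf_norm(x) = 7.02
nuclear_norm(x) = 19.62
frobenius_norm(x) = 12.30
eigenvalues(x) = [(-4.7+0j), (5.98+3.31j), (5.98-3.31j)]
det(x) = -219.25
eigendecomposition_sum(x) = [[(-2.05+0j), -0.84-0.00j, 2.71+0.00j], [-0.39+0.00j, -0.16-0.00j, 0.52+0.00j], [(1.89-0j), 0.77+0.00j, -2.49-0.00j]] + [[2.12+0.14j,(-3.09+4.33j),(1.66+1.05j)], [(0.42-1.34j),2.31+2.65j,(0.93-0.91j)], [(1.74-0.31j),(-1.63+4.1j),(1.55+0.52j)]] + [[(2.12-0.14j), -3.09-4.33j, (1.66-1.05j)], [(0.42+1.34j), 2.31-2.65j, (0.93+0.91j)], [(1.74+0.31j), -1.63-4.10j, 1.55-0.52j]]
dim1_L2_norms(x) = [9.51, 5.07, 5.94]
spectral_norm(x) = 10.46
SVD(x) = [[-0.89, -0.16, -0.43], [0.2, -0.98, -0.07], [-0.41, -0.15, 0.9]] @ diag([10.459904167764265, 4.69221515129556, 4.467137984788491]) @ [[-0.39, 0.78, -0.49], [-0.33, -0.61, -0.71], [0.86, 0.11, -0.50]]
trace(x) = 7.25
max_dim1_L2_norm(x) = 9.51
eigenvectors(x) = [[(-0.73+0j), (0.69+0j), 0.69-0.00j], [(-0.14+0j), 0.11-0.44j, (0.11+0.44j)], [(0.67+0j), 0.55-0.14j, 0.55+0.14j]]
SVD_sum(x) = [[3.62, -7.25, 4.54], [-0.83, 1.67, -1.05], [1.68, -3.37, 2.11]] + [[0.24, 0.45, 0.52], [1.53, 2.82, 3.27], [0.23, 0.43, 0.50]] + [[-1.66,-0.22,0.97], [-0.26,-0.03,0.15], [3.44,0.46,-2.01]]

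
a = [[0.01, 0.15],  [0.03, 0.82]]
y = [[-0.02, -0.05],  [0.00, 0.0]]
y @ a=[[-0.0, -0.04], [0.00, 0.0]]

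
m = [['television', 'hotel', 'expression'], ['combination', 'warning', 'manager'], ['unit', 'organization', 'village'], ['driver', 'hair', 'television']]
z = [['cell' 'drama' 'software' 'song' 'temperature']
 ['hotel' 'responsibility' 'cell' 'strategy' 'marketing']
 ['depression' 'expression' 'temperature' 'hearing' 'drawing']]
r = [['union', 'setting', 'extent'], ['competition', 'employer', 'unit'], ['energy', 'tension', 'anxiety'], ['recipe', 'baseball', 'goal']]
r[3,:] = ['recipe', 'baseball', 'goal']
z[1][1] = 'responsibility'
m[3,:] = ['driver', 'hair', 'television']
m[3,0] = 'driver'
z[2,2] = 'temperature'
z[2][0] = 'depression'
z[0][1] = 'drama'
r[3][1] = 'baseball'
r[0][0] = 'union'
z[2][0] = 'depression'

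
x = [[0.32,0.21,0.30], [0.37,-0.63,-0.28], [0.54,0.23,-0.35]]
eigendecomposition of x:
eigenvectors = [[(0.83+0j), (0.13-0.1j), 0.13+0.10j],[(0.13+0j), -0.87+0.00j, (-0.87-0j)],[(0.54+0j), (0.26+0.38j), (0.26-0.38j)]]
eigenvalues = [(0.55+0j), (-0.6+0.17j), (-0.6-0.17j)]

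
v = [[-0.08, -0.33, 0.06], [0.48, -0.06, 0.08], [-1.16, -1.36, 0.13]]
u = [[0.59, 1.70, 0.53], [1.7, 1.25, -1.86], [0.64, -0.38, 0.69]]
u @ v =[[0.15, -1.02, 0.24], [2.62, 1.89, -0.04], [-1.03, -1.13, 0.10]]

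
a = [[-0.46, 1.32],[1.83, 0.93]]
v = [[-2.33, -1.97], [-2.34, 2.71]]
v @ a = [[-2.53,-4.91], [6.04,-0.57]]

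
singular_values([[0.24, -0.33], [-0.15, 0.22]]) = [0.49, 0.01]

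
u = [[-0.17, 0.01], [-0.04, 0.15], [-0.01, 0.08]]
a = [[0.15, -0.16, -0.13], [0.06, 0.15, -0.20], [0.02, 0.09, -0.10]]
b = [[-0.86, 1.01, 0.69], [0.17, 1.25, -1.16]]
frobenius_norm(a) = 0.39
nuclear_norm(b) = 3.20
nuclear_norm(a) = 0.55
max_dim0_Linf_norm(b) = 1.25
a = u @ b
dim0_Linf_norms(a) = [0.15, 0.16, 0.2]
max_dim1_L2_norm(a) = 0.26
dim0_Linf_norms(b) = [0.86, 1.25, 1.16]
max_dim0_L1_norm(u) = 0.24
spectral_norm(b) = 1.75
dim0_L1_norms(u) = [0.22, 0.24]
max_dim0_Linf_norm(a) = 0.2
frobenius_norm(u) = 0.24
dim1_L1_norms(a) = [0.44, 0.41, 0.21]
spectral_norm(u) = 0.20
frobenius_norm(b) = 2.27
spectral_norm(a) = 0.30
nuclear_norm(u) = 0.34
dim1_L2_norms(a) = [0.25, 0.26, 0.14]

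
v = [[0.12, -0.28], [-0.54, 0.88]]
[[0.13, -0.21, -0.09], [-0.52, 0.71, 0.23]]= v @ [[0.75, -0.32, 0.35], [-0.13, 0.61, 0.48]]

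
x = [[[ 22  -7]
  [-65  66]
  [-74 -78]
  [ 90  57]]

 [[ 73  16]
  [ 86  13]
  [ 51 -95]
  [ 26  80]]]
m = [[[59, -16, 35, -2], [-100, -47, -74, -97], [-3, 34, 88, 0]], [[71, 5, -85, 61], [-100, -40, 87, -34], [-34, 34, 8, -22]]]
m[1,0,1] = 5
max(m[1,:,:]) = 87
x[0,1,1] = 66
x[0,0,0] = 22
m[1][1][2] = 87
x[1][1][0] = 86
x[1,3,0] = 26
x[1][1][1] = 13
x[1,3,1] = 80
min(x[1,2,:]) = -95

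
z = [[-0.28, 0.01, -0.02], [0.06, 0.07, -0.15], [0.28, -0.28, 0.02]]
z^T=[[-0.28, 0.06, 0.28], [0.01, 0.07, -0.28], [-0.02, -0.15, 0.02]]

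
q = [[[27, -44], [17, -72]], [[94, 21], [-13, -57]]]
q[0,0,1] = -44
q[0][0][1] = -44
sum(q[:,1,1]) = -129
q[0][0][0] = 27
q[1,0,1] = 21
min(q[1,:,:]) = -57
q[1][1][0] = -13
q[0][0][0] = 27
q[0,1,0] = 17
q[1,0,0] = 94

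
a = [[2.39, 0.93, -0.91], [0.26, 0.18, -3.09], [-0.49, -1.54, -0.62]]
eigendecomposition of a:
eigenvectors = [[0.89, 0.75, -0.03], [0.37, -0.59, 0.76], [-0.27, 0.28, 0.64]]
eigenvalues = [3.06, 1.32, -2.43]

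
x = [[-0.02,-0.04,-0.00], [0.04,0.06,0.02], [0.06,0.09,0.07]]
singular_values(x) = [0.15, 0.03, 0.0]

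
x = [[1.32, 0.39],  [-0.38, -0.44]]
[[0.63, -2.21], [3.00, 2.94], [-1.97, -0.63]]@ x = [[1.67, 1.22], [2.84, -0.12], [-2.36, -0.49]]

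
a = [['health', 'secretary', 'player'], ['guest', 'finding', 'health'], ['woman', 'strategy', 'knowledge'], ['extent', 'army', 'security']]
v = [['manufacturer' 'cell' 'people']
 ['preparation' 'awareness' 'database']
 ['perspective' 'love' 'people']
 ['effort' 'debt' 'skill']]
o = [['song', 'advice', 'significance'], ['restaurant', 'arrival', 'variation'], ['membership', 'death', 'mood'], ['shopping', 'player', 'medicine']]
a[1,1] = 'finding'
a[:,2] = ['player', 'health', 'knowledge', 'security']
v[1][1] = 'awareness'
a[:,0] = ['health', 'guest', 'woman', 'extent']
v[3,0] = 'effort'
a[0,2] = 'player'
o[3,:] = ['shopping', 'player', 'medicine']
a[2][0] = 'woman'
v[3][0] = 'effort'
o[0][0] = 'song'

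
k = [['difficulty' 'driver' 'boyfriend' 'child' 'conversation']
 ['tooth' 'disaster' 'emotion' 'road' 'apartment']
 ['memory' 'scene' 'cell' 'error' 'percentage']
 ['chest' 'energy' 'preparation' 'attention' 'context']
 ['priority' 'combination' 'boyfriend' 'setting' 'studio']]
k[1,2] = 'emotion'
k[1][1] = 'disaster'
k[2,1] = 'scene'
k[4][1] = 'combination'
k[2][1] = 'scene'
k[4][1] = 'combination'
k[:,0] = ['difficulty', 'tooth', 'memory', 'chest', 'priority']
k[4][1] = 'combination'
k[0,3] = 'child'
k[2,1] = 'scene'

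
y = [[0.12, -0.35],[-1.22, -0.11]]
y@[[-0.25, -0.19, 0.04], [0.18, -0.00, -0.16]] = [[-0.09, -0.02, 0.06], [0.29, 0.23, -0.03]]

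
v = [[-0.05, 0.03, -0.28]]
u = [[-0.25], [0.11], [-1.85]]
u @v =[[0.01, -0.01, 0.07], [-0.01, 0.00, -0.03], [0.09, -0.06, 0.52]]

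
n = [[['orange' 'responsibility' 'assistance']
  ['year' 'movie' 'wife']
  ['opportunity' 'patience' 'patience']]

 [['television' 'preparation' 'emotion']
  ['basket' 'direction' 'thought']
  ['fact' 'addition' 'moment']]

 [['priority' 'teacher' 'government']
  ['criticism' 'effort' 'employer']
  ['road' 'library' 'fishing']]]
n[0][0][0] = 'orange'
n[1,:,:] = [['television', 'preparation', 'emotion'], ['basket', 'direction', 'thought'], ['fact', 'addition', 'moment']]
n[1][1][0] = 'basket'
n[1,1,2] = 'thought'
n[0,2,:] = ['opportunity', 'patience', 'patience']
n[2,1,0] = 'criticism'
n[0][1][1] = 'movie'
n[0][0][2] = 'assistance'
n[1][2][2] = 'moment'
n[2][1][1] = 'effort'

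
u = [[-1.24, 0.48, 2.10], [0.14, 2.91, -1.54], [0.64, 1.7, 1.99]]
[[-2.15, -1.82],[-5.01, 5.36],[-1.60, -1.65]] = u @ [[1.4, -0.69], [-1.69, 1.07], [0.19, -1.52]]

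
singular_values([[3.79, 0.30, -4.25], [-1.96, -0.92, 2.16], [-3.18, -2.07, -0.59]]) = [6.79, 3.19, 0.54]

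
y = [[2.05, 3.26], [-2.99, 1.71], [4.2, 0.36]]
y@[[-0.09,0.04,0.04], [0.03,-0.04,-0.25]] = [[-0.09, -0.05, -0.73], [0.32, -0.19, -0.55], [-0.37, 0.15, 0.08]]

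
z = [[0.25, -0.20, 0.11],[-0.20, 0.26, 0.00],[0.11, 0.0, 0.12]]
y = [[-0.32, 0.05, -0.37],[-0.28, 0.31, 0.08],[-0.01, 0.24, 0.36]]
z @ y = [[-0.03, -0.02, -0.07],[-0.01, 0.07, 0.09],[-0.04, 0.03, 0.0]]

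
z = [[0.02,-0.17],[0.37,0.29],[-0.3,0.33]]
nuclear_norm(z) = 0.95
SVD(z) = [[0.14, 0.33], [-0.97, -0.13], [0.19, -0.93]] @ diag([0.4797860359496509, 0.46798008473408376]) @ [[-0.86,-0.51], [0.51,-0.86]]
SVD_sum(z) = [[-0.06,  -0.04], [0.40,  0.24], [-0.08,  -0.05]] + [[0.08,  -0.13],[-0.03,  0.05],[-0.22,  0.38]]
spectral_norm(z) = 0.48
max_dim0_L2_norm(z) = 0.48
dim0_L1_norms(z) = [0.69, 0.79]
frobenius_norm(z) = 0.67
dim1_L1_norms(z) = [0.19, 0.66, 0.63]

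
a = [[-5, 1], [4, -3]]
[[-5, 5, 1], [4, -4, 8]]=a @ [[1, -1, -1], [0, 0, -4]]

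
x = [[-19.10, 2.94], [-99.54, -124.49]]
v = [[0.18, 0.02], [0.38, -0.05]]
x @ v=[[-2.32,  -0.53], [-65.22,  4.23]]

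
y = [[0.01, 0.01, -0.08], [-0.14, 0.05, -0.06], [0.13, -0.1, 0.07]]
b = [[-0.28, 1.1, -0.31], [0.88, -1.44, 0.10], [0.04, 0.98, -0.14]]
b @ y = [[-0.2, 0.08, -0.07], [0.22, -0.07, 0.02], [-0.16, 0.06, -0.07]]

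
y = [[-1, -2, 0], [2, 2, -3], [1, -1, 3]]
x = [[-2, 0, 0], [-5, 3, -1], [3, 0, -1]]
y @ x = [[12, -6, 2], [-23, 6, 1], [12, -3, -2]]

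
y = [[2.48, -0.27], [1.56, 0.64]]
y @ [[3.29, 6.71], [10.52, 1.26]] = [[5.32,16.3], [11.87,11.27]]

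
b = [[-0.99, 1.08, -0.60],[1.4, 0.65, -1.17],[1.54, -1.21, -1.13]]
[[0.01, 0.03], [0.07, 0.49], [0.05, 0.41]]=b @[[0.02, 0.15], [0.01, 0.05], [-0.03, -0.21]]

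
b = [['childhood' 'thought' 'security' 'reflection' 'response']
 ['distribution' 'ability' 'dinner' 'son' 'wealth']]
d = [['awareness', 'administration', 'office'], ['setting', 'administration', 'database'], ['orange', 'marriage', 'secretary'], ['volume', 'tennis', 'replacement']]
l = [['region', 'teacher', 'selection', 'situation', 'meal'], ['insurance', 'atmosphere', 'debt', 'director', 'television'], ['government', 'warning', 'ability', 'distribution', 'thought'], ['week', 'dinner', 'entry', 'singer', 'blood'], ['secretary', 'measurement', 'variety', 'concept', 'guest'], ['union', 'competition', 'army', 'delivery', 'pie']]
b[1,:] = ['distribution', 'ability', 'dinner', 'son', 'wealth']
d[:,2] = ['office', 'database', 'secretary', 'replacement']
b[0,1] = 'thought'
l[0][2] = 'selection'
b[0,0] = 'childhood'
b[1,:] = ['distribution', 'ability', 'dinner', 'son', 'wealth']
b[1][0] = 'distribution'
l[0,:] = ['region', 'teacher', 'selection', 'situation', 'meal']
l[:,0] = ['region', 'insurance', 'government', 'week', 'secretary', 'union']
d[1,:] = ['setting', 'administration', 'database']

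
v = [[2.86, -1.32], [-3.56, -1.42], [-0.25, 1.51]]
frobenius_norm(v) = 5.19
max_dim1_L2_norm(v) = 3.83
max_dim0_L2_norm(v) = 4.57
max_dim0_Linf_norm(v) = 3.56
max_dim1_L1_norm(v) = 4.98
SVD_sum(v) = [[2.77,0.17], [-3.63,-0.22], [-0.16,-0.01]] + [[0.09, -1.49], [0.07, -1.20], [-0.09, 1.52]]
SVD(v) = [[-0.61,-0.61],[0.79,-0.49],[0.03,0.62]] @ diag([4.579328561470863, 2.4462930989759175]) @ [[-1.00, -0.06], [-0.06, 1.00]]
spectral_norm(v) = 4.58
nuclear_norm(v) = 7.03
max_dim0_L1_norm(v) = 6.67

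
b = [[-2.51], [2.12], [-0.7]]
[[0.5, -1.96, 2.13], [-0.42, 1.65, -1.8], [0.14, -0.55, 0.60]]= b@[[-0.2, 0.78, -0.85]]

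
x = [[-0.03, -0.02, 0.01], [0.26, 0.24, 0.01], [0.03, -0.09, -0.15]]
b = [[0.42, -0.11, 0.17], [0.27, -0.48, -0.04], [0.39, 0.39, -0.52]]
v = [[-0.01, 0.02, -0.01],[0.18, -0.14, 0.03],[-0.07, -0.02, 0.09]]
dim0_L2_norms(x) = [0.26, 0.26, 0.15]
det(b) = 0.15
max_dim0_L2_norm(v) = 0.19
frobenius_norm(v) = 0.26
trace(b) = -0.58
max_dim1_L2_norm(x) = 0.35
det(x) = -0.00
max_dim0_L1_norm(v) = 0.26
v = x @ b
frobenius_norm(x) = 0.40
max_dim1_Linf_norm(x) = 0.26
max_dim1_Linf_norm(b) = 0.52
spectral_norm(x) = 0.36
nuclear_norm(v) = 0.35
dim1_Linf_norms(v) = [0.02, 0.18, 0.09]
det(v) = -0.00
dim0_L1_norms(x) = [0.32, 0.35, 0.17]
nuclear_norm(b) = 1.71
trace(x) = 0.06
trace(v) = -0.06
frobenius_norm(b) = 1.05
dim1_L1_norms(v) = [0.04, 0.35, 0.18]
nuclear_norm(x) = 0.53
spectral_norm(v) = 0.23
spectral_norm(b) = 0.77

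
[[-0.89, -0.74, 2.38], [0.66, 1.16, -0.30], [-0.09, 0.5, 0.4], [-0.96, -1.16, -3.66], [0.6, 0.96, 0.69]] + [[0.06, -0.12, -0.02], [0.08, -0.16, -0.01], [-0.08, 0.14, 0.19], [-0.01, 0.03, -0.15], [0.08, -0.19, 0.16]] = [[-0.83, -0.86, 2.36], [0.74, 1.0, -0.31], [-0.17, 0.64, 0.59], [-0.97, -1.13, -3.81], [0.68, 0.77, 0.85]]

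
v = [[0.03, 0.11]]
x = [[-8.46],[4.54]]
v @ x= [[0.25]]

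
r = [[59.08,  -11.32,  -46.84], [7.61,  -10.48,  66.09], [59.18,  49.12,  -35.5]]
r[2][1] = 49.12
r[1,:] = [7.61, -10.48, 66.09]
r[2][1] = 49.12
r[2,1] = 49.12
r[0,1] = -11.32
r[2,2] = -35.5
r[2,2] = -35.5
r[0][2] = -46.84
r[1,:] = [7.61, -10.48, 66.09]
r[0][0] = 59.08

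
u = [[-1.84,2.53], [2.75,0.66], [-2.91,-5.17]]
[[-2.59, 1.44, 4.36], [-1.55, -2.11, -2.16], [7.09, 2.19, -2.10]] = u @ [[-0.27,-0.77,-1.02], [-1.22,0.01,0.98]]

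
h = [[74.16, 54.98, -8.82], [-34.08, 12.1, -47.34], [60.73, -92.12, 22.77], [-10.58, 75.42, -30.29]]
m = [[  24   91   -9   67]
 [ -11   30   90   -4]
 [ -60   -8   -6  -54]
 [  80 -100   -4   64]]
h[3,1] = 75.42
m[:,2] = [-9, 90, -6, -4]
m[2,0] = -60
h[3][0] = -10.58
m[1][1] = 30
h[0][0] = 74.16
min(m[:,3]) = -54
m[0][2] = -9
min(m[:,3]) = -54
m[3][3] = 64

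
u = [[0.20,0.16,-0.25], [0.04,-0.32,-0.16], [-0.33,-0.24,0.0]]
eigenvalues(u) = [0.45, -0.16, -0.41]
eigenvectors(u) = [[0.75, 0.64, -0.03], [0.17, -0.46, 0.87], [-0.64, 0.62, 0.49]]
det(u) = 0.03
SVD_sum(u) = [[0.19, 0.21, -0.05], [-0.12, -0.13, 0.03], [-0.26, -0.29, 0.06]] + [[0.07, -0.10, -0.14], [0.12, -0.16, -0.23], [-0.00, 0.00, 0.00]] + [[-0.07,0.05,-0.07], [0.04,-0.03,0.04], [-0.07,0.05,-0.07]]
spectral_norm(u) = 0.52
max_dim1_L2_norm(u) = 0.41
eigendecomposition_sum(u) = [[0.26, 0.11, -0.19], [0.06, 0.03, -0.04], [-0.23, -0.1, 0.16]] + [[-0.07,0.04,-0.07], [0.05,-0.03,0.05], [-0.07,0.04,-0.07]] + [[0.00, 0.01, 0.01], [-0.07, -0.32, -0.17], [-0.04, -0.18, -0.09]]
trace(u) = -0.12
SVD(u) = [[-0.55, -0.52, 0.65],[0.35, -0.86, -0.38],[0.76, 0.02, 0.65]] @ diag([0.521959797049789, 0.3554755157166882, 0.15935848891633458]) @ [[-0.66, -0.73, 0.16], [-0.4, 0.53, 0.75], [-0.63, 0.43, -0.64]]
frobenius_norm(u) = 0.65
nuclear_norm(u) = 1.04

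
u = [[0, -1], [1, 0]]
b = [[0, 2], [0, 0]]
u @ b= [[0, 0], [0, 2]]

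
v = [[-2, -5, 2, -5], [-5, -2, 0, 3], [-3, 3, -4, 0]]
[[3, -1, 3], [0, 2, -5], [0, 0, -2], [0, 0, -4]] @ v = [[-10, -4, -6, -18], [5, -19, 20, 6], [6, -6, 8, 0], [12, -12, 16, 0]]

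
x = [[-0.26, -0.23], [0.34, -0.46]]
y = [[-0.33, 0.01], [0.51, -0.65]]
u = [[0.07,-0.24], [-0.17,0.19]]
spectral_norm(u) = 0.35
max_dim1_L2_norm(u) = 0.25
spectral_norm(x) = 0.57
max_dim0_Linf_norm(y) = 0.65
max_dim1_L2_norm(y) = 0.83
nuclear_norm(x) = 0.92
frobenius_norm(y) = 0.89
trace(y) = -0.98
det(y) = 0.21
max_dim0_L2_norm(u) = 0.31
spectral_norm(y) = 0.86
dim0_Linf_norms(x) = [0.34, 0.46]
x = y + u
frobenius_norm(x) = 0.67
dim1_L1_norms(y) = [0.34, 1.16]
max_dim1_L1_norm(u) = 0.36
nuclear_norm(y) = 1.10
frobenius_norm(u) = 0.36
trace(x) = -0.72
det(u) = -0.03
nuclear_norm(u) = 0.43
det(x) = 0.20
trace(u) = 0.26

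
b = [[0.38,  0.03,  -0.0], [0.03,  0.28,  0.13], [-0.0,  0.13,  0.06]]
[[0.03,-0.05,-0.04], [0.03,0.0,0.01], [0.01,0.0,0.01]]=b @ [[0.07, -0.14, -0.1], [0.07, 0.02, 0.01], [0.09, -0.01, 0.09]]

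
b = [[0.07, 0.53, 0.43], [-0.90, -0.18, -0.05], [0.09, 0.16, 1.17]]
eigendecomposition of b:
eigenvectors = [[-0.11-0.58j, -0.11+0.58j, 0.27+0.00j], [0.80+0.00j, 0.80-0.00j, (-0.21+0j)], [-0.09-0.01j, (-0.09+0.01j), 0.94+0.00j]]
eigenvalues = [(-0.05+0.65j), (-0.05-0.65j), (1.16+0j)]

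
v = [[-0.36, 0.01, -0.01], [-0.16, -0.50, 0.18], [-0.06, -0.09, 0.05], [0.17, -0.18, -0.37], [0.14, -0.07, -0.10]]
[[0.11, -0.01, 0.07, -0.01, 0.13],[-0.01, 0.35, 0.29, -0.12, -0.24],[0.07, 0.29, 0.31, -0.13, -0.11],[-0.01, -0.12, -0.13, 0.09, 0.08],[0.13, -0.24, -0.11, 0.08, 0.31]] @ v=[[-0.03, -0.01, -0.01], [-0.12, -0.16, 0.15], [-0.13, -0.14, 0.13], [0.06, 0.05, -0.07], [0.06, 0.1, -0.11]]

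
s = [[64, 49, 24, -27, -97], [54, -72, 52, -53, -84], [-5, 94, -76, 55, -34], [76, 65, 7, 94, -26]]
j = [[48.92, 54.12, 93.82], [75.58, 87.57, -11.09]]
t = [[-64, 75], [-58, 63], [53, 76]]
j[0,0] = 48.92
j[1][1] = 87.57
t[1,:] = [-58, 63]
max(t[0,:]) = 75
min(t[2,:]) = 53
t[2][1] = 76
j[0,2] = 93.82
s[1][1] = -72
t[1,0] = -58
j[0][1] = 54.12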